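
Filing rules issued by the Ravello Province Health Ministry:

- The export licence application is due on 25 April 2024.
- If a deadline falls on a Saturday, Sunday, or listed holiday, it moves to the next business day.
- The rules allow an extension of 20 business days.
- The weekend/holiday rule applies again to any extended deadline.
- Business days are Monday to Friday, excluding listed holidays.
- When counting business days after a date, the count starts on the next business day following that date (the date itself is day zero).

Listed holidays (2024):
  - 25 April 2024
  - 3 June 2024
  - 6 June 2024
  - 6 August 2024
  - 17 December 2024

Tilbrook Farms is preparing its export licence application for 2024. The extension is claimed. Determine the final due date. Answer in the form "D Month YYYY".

The stated deadline is 25 April 2024.
25 April 2024 falls on a listed holiday. Rolling to the next business day gives 26 April 2024, a Friday.
Counting 20 further business days from 26 April 2024 reaches 24 May 2024.
24 May 2024 is a Friday and not a listed holiday, so it stands.
So the filing is due 24 May 2024.

24 May 2024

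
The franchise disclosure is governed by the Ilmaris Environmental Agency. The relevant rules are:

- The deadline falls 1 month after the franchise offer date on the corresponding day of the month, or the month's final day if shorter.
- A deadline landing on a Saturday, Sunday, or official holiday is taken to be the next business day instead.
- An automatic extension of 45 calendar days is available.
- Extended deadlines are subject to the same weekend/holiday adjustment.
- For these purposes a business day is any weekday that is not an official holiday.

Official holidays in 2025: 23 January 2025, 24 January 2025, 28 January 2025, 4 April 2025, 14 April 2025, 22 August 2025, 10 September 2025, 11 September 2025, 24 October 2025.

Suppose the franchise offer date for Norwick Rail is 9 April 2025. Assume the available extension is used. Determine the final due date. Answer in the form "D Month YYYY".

1 month from 9 April 2025 is 9 May 2025.
9 May 2025 (Friday) is already a business day.
Applying the 45-calendar-day extension: 9 May 2025 + 45 days = 23 June 2025.
Since 23 June 2025 is a Monday and not a holiday, the date is unchanged.
The final due date is 23 June 2025.

23 June 2025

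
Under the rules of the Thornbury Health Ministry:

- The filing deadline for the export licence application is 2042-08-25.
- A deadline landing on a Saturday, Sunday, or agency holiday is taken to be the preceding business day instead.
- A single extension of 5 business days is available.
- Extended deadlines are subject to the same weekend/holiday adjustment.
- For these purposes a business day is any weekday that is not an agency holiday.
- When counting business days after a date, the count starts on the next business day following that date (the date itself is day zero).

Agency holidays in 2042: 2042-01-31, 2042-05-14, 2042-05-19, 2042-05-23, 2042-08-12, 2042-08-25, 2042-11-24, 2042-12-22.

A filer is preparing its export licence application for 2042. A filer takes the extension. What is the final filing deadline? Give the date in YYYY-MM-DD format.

The statutory due date is 2042-08-25.
2042-08-25 falls on a listed holiday. Rolling to the preceding business day gives 2042-08-22, a Friday.
Applying the 5-business-day extension: 5 business days after 2042-08-22 is 2042-09-01.
2042-09-01 falls on a Monday, which is a business day, so no adjustment is needed.
Deadline: 2042-09-01.

2042-09-01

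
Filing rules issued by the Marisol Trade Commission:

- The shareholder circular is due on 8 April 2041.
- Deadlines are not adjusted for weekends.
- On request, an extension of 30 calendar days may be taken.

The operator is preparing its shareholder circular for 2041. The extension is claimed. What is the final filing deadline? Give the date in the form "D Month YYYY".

8 May 2041

The statutory due date is 8 April 2041.
8 April 2041 is a Monday; no weekend or holiday adjustment applies.
Add the 30 calendar-day extension to 8 April 2041: 8 May 2041.
8 May 2041 falls on a Wednesday. The rules make no weekend/holiday allowance, so it remains 8 May 2041.
Deadline: 8 May 2041.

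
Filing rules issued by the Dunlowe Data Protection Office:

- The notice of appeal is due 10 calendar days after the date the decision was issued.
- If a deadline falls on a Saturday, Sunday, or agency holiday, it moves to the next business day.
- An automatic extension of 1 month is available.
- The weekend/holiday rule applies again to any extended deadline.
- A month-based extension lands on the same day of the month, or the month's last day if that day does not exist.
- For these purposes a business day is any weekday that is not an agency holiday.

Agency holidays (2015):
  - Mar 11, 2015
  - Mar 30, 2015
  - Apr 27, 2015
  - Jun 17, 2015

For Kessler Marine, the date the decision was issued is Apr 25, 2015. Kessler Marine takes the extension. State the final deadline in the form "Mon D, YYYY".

Jun 5, 2015

10 calendar days after Apr 25, 2015 is May 5, 2015.
May 5, 2015 (Tuesday) is already a business day.
Add 1 month to May 5, 2015: Jun 5, 2015.
Jun 5, 2015 (Friday) is already a business day.
Deadline: Jun 5, 2015.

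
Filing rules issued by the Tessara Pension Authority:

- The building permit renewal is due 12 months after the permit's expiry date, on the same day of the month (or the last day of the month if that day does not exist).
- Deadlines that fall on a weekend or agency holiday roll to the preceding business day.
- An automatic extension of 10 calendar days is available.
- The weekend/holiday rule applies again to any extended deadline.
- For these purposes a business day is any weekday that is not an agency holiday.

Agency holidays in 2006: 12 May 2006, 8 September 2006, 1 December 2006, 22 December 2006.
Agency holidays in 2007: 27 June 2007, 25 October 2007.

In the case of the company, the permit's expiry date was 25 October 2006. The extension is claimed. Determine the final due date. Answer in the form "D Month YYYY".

2 November 2007

Moving 12 months forward from 25 October 2006 on the corresponding day gives 25 October 2007.
25 October 2007 is a listed holiday; the preceding business day is 24 October 2007 (Wednesday).
Add the 10 calendar-day extension to 24 October 2007: 3 November 2007.
3 November 2007 is a Saturday, so it moves to the preceding business day, 2 November 2007 (Friday).
Deadline: 2 November 2007.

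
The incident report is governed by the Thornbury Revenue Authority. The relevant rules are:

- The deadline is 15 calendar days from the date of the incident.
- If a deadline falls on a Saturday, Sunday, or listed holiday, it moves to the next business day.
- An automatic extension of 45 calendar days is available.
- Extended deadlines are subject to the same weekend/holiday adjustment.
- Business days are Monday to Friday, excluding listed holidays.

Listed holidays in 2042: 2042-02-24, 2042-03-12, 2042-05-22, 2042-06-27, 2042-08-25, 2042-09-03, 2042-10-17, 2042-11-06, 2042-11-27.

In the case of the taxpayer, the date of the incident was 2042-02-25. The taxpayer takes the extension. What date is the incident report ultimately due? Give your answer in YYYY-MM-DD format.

From 2042-02-25, 15 calendar days later is 2042-03-12.
Because 2042-03-12 is a listed holiday, the deadline becomes 2042-03-13 (Thursday).
The 45-calendar-day extension moves the deadline from 2042-03-13 to 2042-04-27.
2042-04-27 falls on a Sunday. Rolling to the next business day gives 2042-04-28, a Monday.
Deadline: 2042-04-28.

2042-04-28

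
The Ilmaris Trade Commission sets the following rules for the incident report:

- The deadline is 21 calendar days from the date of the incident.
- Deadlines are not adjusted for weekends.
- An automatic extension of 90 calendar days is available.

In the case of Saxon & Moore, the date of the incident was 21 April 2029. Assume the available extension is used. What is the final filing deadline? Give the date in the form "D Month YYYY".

21 calendar days after 21 April 2029 is 12 May 2029.
12 May 2029 falls on a Saturday. The rules make no weekend/holiday allowance, so it remains 12 May 2029.
With the 90-day extension, 12 May 2029 becomes 10 August 2029.
10 August 2029 falls on a Friday. The rules make no weekend/holiday allowance, so it remains 10 August 2029.
Deadline: 10 August 2029.

10 August 2029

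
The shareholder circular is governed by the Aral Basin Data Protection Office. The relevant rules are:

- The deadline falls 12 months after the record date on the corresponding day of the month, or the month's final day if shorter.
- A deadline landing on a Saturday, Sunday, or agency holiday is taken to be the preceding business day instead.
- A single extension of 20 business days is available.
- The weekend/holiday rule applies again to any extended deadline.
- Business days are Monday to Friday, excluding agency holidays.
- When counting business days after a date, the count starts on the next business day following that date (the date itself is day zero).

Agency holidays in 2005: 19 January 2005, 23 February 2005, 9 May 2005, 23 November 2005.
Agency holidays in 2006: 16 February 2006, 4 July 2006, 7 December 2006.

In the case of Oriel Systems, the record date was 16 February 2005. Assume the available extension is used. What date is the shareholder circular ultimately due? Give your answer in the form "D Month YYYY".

12 months after 16 February 2005, on the same day of the month, is 16 February 2006.
16 February 2006 is a listed holiday; the preceding business day is 15 February 2006 (Wednesday).
Counting 20 further business days from 15 February 2006 reaches 16 March 2006.
16 March 2006 falls on a Thursday, which is a business day, so no adjustment is needed.
Deadline: 16 March 2006.

16 March 2006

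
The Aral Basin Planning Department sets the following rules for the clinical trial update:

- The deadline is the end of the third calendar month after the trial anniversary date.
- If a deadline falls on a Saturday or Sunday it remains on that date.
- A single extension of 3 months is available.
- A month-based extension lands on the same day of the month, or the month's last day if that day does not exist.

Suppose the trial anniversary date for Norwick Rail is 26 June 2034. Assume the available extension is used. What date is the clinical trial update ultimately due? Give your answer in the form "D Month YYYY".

3 months after 26 June 2034 falls in September 2034; the last day of that month is 30 September 2034.
No adjustment is made for weekends or holidays, so 30 September 2034 stands.
The 3 months extension carries 30 September 2034 to 30 December 2034.
30 December 2034 falls on a Saturday. The rules make no weekend/holiday allowance, so it remains 30 December 2034.
Deadline: 30 December 2034.

30 December 2034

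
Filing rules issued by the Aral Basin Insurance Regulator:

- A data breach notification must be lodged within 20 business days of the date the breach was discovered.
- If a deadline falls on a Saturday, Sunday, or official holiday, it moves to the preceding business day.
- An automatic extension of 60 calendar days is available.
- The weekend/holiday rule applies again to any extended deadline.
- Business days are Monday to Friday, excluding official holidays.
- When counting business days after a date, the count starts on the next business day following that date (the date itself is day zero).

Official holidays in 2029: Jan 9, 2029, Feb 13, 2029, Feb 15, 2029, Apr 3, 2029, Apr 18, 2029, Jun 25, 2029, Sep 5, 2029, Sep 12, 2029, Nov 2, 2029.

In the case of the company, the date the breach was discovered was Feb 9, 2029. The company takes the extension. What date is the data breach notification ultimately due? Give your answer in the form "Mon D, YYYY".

Starting the day after Feb 9, 2029 and counting 20 business days lands on Mar 13, 2029.
Since Mar 13, 2029 is a Tuesday and not a holiday, the date is unchanged.
Applying the 60-calendar-day extension: Mar 13, 2029 + 60 days = May 12, 2029.
May 12, 2029 is a Saturday; the preceding business day is May 11, 2029 (Friday).
Final deadline: May 11, 2029.

May 11, 2029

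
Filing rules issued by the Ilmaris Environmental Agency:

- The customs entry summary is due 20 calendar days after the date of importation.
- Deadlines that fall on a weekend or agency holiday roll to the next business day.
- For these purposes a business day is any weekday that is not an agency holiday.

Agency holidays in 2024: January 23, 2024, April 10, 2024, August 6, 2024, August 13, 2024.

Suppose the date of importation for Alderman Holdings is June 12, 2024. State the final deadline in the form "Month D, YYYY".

Adding 20 calendar days to June 12, 2024 gives July 2, 2024.
July 2, 2024 is a Tuesday and not a listed holiday, so it stands.
So the filing is due July 2, 2024.

July 2, 2024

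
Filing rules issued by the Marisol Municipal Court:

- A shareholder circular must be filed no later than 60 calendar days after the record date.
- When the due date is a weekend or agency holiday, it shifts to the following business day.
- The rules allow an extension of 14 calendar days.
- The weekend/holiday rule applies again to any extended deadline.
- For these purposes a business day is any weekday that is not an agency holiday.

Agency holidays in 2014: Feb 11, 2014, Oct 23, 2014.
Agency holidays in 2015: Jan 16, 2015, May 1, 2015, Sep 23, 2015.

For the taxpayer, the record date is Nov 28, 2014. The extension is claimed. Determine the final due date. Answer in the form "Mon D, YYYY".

60 calendar days after Nov 28, 2014 is Jan 27, 2015.
Jan 27, 2015 is a Tuesday and not a listed holiday, so it stands.
With the 14-day extension, Jan 27, 2015 becomes Feb 10, 2015.
Since Feb 10, 2015 is a Tuesday and not a holiday, the date is unchanged.
Final deadline: Feb 10, 2015.

Feb 10, 2015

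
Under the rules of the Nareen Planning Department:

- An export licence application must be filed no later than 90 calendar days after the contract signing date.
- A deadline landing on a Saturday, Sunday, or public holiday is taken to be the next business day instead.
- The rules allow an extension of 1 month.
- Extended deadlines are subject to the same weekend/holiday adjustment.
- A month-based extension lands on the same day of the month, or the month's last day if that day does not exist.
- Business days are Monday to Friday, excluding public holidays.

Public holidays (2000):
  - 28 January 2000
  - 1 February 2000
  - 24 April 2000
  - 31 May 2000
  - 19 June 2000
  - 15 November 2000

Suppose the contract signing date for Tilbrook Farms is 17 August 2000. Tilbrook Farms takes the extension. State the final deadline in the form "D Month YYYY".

18 December 2000

Adding 90 calendar days to 17 August 2000 gives 15 November 2000.
15 November 2000 is a listed holiday; the next business day is 16 November 2000 (Thursday).
Add 1 month to 16 November 2000: 16 December 2000.
16 December 2000 is a Saturday; the next business day is 18 December 2000 (Monday).
The final due date is 18 December 2000.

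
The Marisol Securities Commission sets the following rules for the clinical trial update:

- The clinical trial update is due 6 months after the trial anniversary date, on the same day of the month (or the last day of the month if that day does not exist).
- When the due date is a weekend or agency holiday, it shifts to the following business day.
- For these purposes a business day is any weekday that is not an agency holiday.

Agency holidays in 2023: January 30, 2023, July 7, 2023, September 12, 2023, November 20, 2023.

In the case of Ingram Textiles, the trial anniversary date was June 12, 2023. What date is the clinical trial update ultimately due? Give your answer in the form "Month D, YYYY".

December 12, 2023

Moving 6 months forward from June 12, 2023 on the corresponding day gives December 12, 2023.
Since December 12, 2023 is a Tuesday and not a holiday, the date is unchanged.
The final due date is December 12, 2023.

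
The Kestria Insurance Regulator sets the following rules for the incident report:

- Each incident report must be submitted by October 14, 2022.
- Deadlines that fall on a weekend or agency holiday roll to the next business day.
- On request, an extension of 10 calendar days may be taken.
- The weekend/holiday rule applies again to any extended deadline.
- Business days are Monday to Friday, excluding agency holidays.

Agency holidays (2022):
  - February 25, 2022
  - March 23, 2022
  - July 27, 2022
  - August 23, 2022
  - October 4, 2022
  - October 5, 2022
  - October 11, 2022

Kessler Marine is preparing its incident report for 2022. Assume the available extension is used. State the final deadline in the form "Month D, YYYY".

October 24, 2022

The stated deadline is October 14, 2022.
October 14, 2022 (Friday) is already a business day.
The 10-calendar-day extension moves the deadline from October 14, 2022 to October 24, 2022.
Since October 24, 2022 is a Monday and not a holiday, the date is unchanged.
The final due date is October 24, 2022.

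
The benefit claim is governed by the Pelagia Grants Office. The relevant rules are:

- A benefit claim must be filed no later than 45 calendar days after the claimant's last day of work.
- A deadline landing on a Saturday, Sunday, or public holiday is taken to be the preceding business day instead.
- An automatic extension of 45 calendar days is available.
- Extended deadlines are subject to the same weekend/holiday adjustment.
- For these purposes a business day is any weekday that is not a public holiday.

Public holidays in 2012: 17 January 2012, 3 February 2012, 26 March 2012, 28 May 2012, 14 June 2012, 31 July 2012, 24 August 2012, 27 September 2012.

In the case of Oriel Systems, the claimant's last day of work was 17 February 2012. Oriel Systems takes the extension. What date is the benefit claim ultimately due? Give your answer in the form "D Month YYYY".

17 May 2012

From 17 February 2012, 45 calendar days later is 2 April 2012.
2 April 2012 (Monday) is already a business day.
The 45-calendar-day extension moves the deadline from 2 April 2012 to 17 May 2012.
Since 17 May 2012 is a Thursday and not a holiday, the date is unchanged.
Deadline: 17 May 2012.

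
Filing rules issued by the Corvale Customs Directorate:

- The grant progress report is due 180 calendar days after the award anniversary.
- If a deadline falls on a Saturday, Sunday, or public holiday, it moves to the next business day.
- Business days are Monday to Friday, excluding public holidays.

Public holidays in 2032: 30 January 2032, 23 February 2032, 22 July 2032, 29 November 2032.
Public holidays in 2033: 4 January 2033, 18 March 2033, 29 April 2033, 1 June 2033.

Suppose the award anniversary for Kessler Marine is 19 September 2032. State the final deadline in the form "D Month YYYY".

21 March 2033

180 calendar days after 19 September 2032 is 18 March 2033.
Because 18 March 2033 is a listed holiday, the deadline becomes 21 March 2033 (Monday).
The final due date is 21 March 2033.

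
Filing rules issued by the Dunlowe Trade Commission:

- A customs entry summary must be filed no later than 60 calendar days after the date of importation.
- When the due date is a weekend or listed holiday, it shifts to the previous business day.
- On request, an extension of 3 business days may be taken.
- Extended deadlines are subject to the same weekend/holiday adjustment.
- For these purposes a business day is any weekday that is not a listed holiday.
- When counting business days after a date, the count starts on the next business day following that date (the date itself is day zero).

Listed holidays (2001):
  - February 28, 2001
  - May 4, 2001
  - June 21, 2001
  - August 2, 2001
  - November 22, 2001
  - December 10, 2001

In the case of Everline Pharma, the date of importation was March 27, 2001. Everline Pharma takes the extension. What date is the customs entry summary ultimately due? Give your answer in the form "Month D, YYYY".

May 30, 2001

Adding 60 calendar days to March 27, 2001 gives May 26, 2001.
May 26, 2001 is a Saturday; the preceding business day is May 25, 2001 (Friday).
The 3-business-day extension runs from May 25, 2001 to May 30, 2001.
Since May 30, 2001 is a Wednesday and not a holiday, the date is unchanged.
So the filing is due May 30, 2001.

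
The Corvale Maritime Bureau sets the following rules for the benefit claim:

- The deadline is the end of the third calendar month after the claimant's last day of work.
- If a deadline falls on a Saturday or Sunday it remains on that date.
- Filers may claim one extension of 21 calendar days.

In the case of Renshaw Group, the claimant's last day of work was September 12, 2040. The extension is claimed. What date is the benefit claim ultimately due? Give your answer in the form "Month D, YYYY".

3 months after September 12, 2040 falls in December 2040; the last day of that month is December 31, 2040.
December 31, 2040 falls on a Monday. The rules make no weekend/holiday allowance, so it remains December 31, 2040.
With the 21-day extension, December 31, 2040 becomes January 21, 2041.
January 21, 2041 falls on a Monday. The rules make no weekend/holiday allowance, so it remains January 21, 2041.
Final deadline: January 21, 2041.

January 21, 2041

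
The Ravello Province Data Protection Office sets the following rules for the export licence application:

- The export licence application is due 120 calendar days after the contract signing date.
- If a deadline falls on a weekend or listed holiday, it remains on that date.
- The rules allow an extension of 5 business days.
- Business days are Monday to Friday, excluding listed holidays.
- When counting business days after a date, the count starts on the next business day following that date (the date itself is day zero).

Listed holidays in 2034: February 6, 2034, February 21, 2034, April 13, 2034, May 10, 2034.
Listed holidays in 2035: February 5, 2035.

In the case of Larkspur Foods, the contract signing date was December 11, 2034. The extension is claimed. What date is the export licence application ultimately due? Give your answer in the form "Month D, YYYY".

From December 11, 2034, 120 calendar days later is April 10, 2035.
April 10, 2035 is a Tuesday; no weekend or holiday adjustment applies.
The 5-business-day extension runs from April 10, 2035 to April 17, 2035.
April 17, 2035 falls on a Tuesday. The rules make no weekend/holiday allowance, so it remains April 17, 2035.
So the filing is due April 17, 2035.

April 17, 2035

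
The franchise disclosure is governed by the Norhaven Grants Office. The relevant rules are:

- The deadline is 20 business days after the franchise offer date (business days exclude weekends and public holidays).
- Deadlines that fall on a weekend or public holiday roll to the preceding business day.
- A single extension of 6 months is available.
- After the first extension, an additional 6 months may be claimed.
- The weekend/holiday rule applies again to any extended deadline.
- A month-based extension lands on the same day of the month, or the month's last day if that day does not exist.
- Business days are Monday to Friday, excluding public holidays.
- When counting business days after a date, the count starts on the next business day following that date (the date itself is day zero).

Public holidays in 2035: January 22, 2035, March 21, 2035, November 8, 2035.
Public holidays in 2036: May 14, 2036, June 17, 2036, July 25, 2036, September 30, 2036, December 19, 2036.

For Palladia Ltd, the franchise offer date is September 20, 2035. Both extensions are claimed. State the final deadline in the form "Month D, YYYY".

October 17, 2036

Starting the day after September 20, 2035 and counting 20 business days lands on October 18, 2035.
October 18, 2035 is a Thursday and not a listed holiday, so it stands.
Applying the 6 months extension: 6 months after October 18, 2035 is April 18, 2036.
April 18, 2036 (Friday) is already a business day.
Applying the 6 months extension: 6 months after April 18, 2036 is October 18, 2036.
Because October 18, 2036 is a Saturday, the deadline becomes October 17, 2036 (Friday).
Final deadline: October 17, 2036.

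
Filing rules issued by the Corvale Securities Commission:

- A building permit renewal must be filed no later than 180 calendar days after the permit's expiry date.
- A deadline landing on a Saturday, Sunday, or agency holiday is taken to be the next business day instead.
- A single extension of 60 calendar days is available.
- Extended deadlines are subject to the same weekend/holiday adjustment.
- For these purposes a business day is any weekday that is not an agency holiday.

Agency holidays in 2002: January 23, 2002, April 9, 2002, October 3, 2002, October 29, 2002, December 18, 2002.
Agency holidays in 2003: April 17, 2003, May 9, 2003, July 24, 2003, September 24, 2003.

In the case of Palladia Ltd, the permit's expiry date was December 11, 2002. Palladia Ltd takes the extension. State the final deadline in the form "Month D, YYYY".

August 8, 2003

Trigger date December 11, 2002 + 180 calendar days = June 9, 2003.
June 9, 2003 (Monday) is already a business day.
With the 60-day extension, June 9, 2003 becomes August 8, 2003.
Since August 8, 2003 is a Friday and not a holiday, the date is unchanged.
So the filing is due August 8, 2003.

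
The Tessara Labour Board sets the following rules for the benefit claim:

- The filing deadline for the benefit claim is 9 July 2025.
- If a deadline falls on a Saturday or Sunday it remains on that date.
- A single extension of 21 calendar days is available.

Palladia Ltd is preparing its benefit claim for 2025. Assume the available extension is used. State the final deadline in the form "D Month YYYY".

The statutory due date is 9 July 2025.
9 July 2025 is a Wednesday; no weekend or holiday adjustment applies.
With the 21-day extension, 9 July 2025 becomes 30 July 2025.
No adjustment is made for weekends or holidays, so 30 July 2025 stands.
The final due date is 30 July 2025.

30 July 2025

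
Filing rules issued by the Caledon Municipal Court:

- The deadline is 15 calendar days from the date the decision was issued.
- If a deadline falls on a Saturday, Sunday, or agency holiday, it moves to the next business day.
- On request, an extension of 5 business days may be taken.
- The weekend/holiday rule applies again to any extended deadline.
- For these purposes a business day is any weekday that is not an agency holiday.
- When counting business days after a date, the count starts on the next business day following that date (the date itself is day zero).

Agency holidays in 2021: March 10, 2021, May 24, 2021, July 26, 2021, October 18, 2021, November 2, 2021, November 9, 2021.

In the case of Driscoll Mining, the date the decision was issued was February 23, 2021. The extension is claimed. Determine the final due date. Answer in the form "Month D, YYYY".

March 18, 2021

From February 23, 2021, 15 calendar days later is March 10, 2021.
March 10, 2021 is a listed holiday; the next business day is March 11, 2021 (Thursday).
Applying the 5-business-day extension: 5 business days after March 11, 2021 is March 18, 2021.
March 18, 2021 (Thursday) is already a business day.
Final deadline: March 18, 2021.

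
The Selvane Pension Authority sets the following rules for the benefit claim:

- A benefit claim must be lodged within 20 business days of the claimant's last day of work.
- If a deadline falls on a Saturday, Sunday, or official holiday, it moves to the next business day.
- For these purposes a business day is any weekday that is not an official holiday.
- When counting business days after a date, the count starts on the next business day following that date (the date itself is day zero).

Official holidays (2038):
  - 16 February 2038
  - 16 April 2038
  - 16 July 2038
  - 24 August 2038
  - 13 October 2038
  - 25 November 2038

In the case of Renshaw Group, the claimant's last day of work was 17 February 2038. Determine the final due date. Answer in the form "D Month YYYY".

Starting the day after 17 February 2038 and counting 20 business days lands on 17 March 2038.
Since 17 March 2038 is a Wednesday and not a holiday, the date is unchanged.
The final due date is 17 March 2038.

17 March 2038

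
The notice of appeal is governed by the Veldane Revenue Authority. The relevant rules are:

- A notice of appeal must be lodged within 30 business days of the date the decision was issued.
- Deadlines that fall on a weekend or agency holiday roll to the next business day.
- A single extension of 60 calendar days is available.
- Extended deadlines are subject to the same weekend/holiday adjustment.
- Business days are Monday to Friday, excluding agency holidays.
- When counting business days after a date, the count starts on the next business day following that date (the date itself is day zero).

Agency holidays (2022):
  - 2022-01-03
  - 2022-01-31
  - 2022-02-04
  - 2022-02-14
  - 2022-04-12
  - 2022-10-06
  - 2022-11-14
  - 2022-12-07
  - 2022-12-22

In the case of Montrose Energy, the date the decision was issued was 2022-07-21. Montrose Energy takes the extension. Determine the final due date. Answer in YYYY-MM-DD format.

2022-10-31

30 business days after 2022-07-21, excluding weekends and holidays, is 2022-09-01.
2022-09-01 (Thursday) is already a business day.
Add the 60 calendar-day extension to 2022-09-01: 2022-10-31.
2022-10-31 falls on a Monday, which is a business day, so no adjustment is needed.
Final deadline: 2022-10-31.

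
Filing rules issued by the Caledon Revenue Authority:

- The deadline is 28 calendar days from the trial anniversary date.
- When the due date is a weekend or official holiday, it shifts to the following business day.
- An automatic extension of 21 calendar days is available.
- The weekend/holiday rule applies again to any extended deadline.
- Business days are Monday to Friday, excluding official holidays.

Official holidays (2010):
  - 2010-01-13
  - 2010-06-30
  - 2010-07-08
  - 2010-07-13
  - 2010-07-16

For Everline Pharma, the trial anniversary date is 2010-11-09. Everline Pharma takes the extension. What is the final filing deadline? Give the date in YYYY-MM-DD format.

Adding 28 calendar days to 2010-11-09 gives 2010-12-07.
Since 2010-12-07 is a Tuesday and not a holiday, the date is unchanged.
The 21-calendar-day extension moves the deadline from 2010-12-07 to 2010-12-28.
2010-12-28 falls on a Tuesday, which is a business day, so no adjustment is needed.
The final due date is 2010-12-28.

2010-12-28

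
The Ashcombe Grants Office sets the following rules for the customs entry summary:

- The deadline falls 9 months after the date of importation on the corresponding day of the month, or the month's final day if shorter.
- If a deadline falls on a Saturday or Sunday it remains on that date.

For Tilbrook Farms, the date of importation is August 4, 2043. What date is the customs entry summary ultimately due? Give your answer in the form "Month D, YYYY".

May 4, 2044

9 months after August 4, 2043, on the same day of the month, is May 4, 2044.
May 4, 2044 is a Wednesday; no weekend or holiday adjustment applies.
So the filing is due May 4, 2044.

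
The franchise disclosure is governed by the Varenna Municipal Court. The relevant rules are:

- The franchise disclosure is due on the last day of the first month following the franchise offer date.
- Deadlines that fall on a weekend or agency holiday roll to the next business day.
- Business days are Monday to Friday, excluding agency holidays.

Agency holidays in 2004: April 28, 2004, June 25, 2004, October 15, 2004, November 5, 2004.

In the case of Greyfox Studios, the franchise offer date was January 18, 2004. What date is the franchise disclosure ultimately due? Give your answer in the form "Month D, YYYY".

March 1, 2004

1 month after January 18, 2004 falls in February 2004; the last day of that month is February 29, 2004.
February 29, 2004 is a Sunday; the next business day is March 1, 2004 (Monday).
Final deadline: March 1, 2004.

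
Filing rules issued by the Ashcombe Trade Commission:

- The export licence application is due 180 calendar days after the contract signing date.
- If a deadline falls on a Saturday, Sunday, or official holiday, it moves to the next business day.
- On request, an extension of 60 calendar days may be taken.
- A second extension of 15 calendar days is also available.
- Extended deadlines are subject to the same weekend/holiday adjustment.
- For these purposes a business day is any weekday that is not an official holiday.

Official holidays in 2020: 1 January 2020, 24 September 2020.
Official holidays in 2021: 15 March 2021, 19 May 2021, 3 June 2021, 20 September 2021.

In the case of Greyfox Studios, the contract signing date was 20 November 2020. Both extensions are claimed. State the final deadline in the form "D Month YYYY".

From 20 November 2020, 180 calendar days later is 19 May 2021.
19 May 2021 is a listed holiday; the next business day is 20 May 2021 (Thursday).
Applying the 60-calendar-day extension: 20 May 2021 + 60 days = 19 July 2021.
Since 19 July 2021 is a Monday and not a holiday, the date is unchanged.
The 15-calendar-day extension moves the deadline from 19 July 2021 to 3 August 2021.
3 August 2021 is a Tuesday and not a listed holiday, so it stands.
Final deadline: 3 August 2021.

3 August 2021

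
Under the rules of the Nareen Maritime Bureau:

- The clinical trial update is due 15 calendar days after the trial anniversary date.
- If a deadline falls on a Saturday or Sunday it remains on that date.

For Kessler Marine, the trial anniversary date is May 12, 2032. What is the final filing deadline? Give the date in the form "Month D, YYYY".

May 27, 2032

Trigger date May 12, 2032 + 15 calendar days = May 27, 2032.
May 27, 2032 is a Thursday; no weekend or holiday adjustment applies.
Final deadline: May 27, 2032.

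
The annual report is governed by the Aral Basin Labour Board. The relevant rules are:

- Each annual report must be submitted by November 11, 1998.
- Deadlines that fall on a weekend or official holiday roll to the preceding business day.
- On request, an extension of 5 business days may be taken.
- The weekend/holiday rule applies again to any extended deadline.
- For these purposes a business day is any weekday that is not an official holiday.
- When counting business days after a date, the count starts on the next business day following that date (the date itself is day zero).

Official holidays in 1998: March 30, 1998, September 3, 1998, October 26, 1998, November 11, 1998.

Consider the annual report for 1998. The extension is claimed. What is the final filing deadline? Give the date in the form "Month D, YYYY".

The statutory due date is November 11, 1998.
November 11, 1998 is a listed holiday; the preceding business day is November 10, 1998 (Tuesday).
Counting 5 further business days from November 10, 1998 reaches November 18, 1998.
Since November 18, 1998 is a Wednesday and not a holiday, the date is unchanged.
The final due date is November 18, 1998.

November 18, 1998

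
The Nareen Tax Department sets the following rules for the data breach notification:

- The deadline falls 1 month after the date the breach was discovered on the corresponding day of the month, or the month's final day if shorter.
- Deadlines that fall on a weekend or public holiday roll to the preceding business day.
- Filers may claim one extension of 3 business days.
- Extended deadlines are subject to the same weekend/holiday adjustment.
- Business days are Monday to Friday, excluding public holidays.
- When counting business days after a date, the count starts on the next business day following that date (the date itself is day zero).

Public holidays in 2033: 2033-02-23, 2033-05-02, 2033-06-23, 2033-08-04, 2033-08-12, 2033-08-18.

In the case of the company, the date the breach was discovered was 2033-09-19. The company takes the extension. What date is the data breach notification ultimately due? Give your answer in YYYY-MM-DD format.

Moving 1 month forward from 2033-09-19 on the corresponding day gives 2033-10-19.
2033-10-19 (Wednesday) is already a business day.
The 3-business-day extension runs from 2033-10-19 to 2033-10-24.
2033-10-24 is a Monday and not a listed holiday, so it stands.
So the filing is due 2033-10-24.

2033-10-24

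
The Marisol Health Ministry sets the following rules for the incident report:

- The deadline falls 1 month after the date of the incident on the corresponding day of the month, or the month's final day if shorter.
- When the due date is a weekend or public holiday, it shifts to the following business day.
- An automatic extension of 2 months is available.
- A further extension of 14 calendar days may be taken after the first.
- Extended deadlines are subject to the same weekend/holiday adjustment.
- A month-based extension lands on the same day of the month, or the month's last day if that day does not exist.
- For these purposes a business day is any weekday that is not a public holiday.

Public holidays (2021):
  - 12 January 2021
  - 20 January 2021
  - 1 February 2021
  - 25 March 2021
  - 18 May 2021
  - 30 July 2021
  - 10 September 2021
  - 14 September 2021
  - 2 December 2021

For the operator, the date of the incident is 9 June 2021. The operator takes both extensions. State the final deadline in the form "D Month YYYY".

1 month from 9 June 2021 is 9 July 2021.
9 July 2021 (Friday) is already a business day.
Applying the 2 months extension: 2 months after 9 July 2021 is 9 September 2021.
9 September 2021 is a Thursday and not a listed holiday, so it stands.
Applying the 14-calendar-day extension: 9 September 2021 + 14 days = 23 September 2021.
23 September 2021 falls on a Thursday, which is a business day, so no adjustment is needed.
So the filing is due 23 September 2021.

23 September 2021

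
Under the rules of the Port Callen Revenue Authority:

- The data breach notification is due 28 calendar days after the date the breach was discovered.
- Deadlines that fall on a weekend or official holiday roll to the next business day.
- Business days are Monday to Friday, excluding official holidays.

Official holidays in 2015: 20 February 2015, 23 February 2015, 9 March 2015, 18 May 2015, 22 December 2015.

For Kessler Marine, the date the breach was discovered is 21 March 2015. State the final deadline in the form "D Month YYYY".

Adding 28 calendar days to 21 March 2015 gives 18 April 2015.
18 April 2015 falls on a Saturday. Rolling to the next business day gives 20 April 2015, a Monday.
So the filing is due 20 April 2015.

20 April 2015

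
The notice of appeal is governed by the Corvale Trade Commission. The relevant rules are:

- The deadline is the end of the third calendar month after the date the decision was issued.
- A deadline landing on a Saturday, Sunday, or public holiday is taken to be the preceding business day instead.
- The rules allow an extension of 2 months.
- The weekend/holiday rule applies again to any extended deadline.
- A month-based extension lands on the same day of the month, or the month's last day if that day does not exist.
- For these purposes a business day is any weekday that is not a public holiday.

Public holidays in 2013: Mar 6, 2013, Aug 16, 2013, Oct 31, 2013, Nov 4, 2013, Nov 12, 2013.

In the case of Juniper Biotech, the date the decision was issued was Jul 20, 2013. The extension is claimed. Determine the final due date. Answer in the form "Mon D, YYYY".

Dec 30, 2013

3 months after Jul 20, 2013 falls in October 2013; the last day of that month is Oct 31, 2013.
Oct 31, 2013 is a listed holiday, so it moves to the preceding business day, Oct 30, 2013 (Wednesday).
Applying the 2 months extension: 2 months after Oct 30, 2013 is Dec 30, 2013.
Since Dec 30, 2013 is a Monday and not a holiday, the date is unchanged.
Final deadline: Dec 30, 2013.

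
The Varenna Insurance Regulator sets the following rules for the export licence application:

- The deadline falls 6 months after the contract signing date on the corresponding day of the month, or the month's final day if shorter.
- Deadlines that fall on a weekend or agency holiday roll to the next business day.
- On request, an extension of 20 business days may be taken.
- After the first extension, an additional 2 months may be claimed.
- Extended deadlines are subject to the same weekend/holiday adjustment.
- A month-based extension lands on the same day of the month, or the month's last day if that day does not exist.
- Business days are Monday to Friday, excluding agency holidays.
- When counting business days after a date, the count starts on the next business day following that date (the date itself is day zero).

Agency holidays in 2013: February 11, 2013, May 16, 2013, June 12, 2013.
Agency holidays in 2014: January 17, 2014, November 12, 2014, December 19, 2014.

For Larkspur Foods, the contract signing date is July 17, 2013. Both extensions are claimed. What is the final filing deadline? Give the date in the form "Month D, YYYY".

April 17, 2014

Moving 6 months forward from July 17, 2013 on the corresponding day gives January 17, 2014.
January 17, 2014 falls on a listed holiday. Rolling to the next business day gives January 20, 2014, a Monday.
Counting 20 further business days from January 20, 2014 reaches February 17, 2014.
February 17, 2014 is a Monday and not a listed holiday, so it stands.
Add 2 months to February 17, 2014: April 17, 2014.
Since April 17, 2014 is a Thursday and not a holiday, the date is unchanged.
Final deadline: April 17, 2014.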